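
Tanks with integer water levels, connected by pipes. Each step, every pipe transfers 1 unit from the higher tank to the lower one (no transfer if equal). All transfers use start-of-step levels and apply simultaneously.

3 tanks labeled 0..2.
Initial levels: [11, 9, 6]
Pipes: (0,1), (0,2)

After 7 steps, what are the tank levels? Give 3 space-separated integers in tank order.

Step 1: flows [0->1,0->2] -> levels [9 10 7]
Step 2: flows [1->0,0->2] -> levels [9 9 8]
Step 3: flows [0=1,0->2] -> levels [8 9 9]
Step 4: flows [1->0,2->0] -> levels [10 8 8]
Step 5: flows [0->1,0->2] -> levels [8 9 9]
  -> period-2 cycle: step 5 state = step 3 state
  -> state at step 7: (7-3) mod 2 = 0, same as step 3 -> [8 9 9]

Answer: 8 9 9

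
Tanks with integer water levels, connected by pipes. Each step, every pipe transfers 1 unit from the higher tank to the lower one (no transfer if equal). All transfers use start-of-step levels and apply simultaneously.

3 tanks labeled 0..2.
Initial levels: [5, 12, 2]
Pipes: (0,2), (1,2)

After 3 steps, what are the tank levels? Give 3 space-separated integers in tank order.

Step 1: flows [0->2,1->2] -> levels [4 11 4]
Step 2: flows [0=2,1->2] -> levels [4 10 5]
Step 3: flows [2->0,1->2] -> levels [5 9 5]

Answer: 5 9 5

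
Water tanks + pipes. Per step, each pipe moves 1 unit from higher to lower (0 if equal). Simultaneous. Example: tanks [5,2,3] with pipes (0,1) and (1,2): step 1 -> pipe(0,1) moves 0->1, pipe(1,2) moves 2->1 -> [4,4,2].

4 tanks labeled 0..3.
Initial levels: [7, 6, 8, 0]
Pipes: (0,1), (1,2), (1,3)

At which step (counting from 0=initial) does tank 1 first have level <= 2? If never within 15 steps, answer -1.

Answer: -1

Derivation:
Step 1: flows [0->1,2->1,1->3] -> levels [6 7 7 1]
Step 2: flows [1->0,1=2,1->3] -> levels [7 5 7 2]
Step 3: flows [0->1,2->1,1->3] -> levels [6 6 6 3]
Step 4: flows [0=1,1=2,1->3] -> levels [6 5 6 4]
Step 5: flows [0->1,2->1,1->3] -> levels [5 6 5 5]
Step 6: flows [1->0,1->2,1->3] -> levels [6 3 6 6]
Step 7: flows [0->1,2->1,3->1] -> levels [5 6 5 5]
  -> period-2 cycle (repeats step 5); tank 1 never drops to <=2
Tank 1 never reaches <=2 within 15 steps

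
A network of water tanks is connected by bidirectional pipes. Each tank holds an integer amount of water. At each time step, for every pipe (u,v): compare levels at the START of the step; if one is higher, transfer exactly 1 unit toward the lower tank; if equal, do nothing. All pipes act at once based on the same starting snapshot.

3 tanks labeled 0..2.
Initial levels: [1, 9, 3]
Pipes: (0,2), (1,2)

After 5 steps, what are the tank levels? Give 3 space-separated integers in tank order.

Answer: 4 4 5

Derivation:
Step 1: flows [2->0,1->2] -> levels [2 8 3]
Step 2: flows [2->0,1->2] -> levels [3 7 3]
Step 3: flows [0=2,1->2] -> levels [3 6 4]
Step 4: flows [2->0,1->2] -> levels [4 5 4]
Step 5: flows [0=2,1->2] -> levels [4 4 5]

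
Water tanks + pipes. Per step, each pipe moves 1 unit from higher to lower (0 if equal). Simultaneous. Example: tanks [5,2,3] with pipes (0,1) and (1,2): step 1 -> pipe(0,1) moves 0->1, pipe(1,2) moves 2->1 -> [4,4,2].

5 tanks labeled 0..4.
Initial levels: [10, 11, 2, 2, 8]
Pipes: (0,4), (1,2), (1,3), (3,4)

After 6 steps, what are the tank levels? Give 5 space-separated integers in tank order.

Step 1: flows [0->4,1->2,1->3,4->3] -> levels [9 9 3 4 8]
Step 2: flows [0->4,1->2,1->3,4->3] -> levels [8 7 4 6 8]
Step 3: flows [0=4,1->2,1->3,4->3] -> levels [8 5 5 8 7]
Step 4: flows [0->4,1=2,3->1,3->4] -> levels [7 6 5 6 9]
Step 5: flows [4->0,1->2,1=3,4->3] -> levels [8 5 6 7 7]
Step 6: flows [0->4,2->1,3->1,3=4] -> levels [7 7 5 6 8]

Answer: 7 7 5 6 8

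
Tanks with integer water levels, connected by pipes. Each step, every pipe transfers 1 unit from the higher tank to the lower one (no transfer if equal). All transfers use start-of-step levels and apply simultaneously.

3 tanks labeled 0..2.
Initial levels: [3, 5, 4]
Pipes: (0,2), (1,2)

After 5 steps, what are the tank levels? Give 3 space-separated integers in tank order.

Step 1: flows [2->0,1->2] -> levels [4 4 4]
Step 2: flows [0=2,1=2] -> levels [4 4 4]
  -> stable; steps 3..5 unchanged -> [4 4 4]

Answer: 4 4 4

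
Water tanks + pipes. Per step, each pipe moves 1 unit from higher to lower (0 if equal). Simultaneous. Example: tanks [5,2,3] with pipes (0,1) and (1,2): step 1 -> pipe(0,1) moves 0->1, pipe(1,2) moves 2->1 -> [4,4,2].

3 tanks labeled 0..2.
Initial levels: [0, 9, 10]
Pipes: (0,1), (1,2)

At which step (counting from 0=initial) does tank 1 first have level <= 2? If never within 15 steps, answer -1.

Step 1: flows [1->0,2->1] -> levels [1 9 9]
Step 2: flows [1->0,1=2] -> levels [2 8 9]
Step 3: flows [1->0,2->1] -> levels [3 8 8]
Step 4: flows [1->0,1=2] -> levels [4 7 8]
Step 5: flows [1->0,2->1] -> levels [5 7 7]
Step 6: flows [1->0,1=2] -> levels [6 6 7]
Step 7: flows [0=1,2->1] -> levels [6 7 6]
Step 8: flows [1->0,1->2] -> levels [7 5 7]
Step 9: flows [0->1,2->1] -> levels [6 7 6]
  -> period-2 cycle (repeats step 7); tank 1 never drops to <=2
Tank 1 never reaches <=2 within 15 steps

Answer: -1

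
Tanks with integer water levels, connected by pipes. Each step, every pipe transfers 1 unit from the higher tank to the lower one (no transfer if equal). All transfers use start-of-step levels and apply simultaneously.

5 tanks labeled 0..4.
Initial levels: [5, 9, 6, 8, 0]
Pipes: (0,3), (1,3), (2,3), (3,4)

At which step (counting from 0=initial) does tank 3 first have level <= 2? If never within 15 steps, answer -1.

Answer: -1

Derivation:
Step 1: flows [3->0,1->3,3->2,3->4] -> levels [6 8 7 6 1]
Step 2: flows [0=3,1->3,2->3,3->4] -> levels [6 7 6 7 2]
Step 3: flows [3->0,1=3,3->2,3->4] -> levels [7 7 7 4 3]
Step 4: flows [0->3,1->3,2->3,3->4] -> levels [6 6 6 6 4]
Step 5: flows [0=3,1=3,2=3,3->4] -> levels [6 6 6 5 5]
Step 6: flows [0->3,1->3,2->3,3=4] -> levels [5 5 5 8 5]
Step 7: flows [3->0,3->1,3->2,3->4] -> levels [6 6 6 4 6]
Step 8: flows [0->3,1->3,2->3,4->3] -> levels [5 5 5 8 5]
  -> period-2 cycle (repeats step 6); tank 3 never drops to <=2
Tank 3 never reaches <=2 within 15 steps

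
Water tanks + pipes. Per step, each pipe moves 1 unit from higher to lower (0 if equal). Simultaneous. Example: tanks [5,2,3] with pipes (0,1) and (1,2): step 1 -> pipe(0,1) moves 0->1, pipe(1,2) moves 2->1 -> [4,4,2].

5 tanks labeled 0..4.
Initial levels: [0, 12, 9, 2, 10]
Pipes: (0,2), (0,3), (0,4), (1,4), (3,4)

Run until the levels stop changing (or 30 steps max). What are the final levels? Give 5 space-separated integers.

Step 1: flows [2->0,3->0,4->0,1->4,4->3] -> levels [3 11 8 2 9]
Step 2: flows [2->0,0->3,4->0,1->4,4->3] -> levels [4 10 7 4 8]
Step 3: flows [2->0,0=3,4->0,1->4,4->3] -> levels [6 9 6 5 7]
Step 4: flows [0=2,0->3,4->0,1->4,4->3] -> levels [6 8 6 7 6]
Step 5: flows [0=2,3->0,0=4,1->4,3->4] -> levels [7 7 6 5 8]
Step 6: flows [0->2,0->3,4->0,4->1,4->3] -> levels [6 8 7 7 5]
Step 7: flows [2->0,3->0,0->4,1->4,3->4] -> levels [7 7 6 5 8]
  -> period-2 cycle: step 7 state = step 5 state; never stabilizes
  -> state at step 30: (30-5) mod 2 = 1, same as step 6 -> [6 8 7 7 5]

Answer: 6 8 7 7 5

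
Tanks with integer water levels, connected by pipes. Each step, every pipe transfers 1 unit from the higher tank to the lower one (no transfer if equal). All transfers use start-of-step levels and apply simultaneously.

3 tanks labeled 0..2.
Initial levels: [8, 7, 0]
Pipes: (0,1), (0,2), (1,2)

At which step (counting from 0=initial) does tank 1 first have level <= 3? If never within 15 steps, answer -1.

Answer: -1

Derivation:
Step 1: flows [0->1,0->2,1->2] -> levels [6 7 2]
Step 2: flows [1->0,0->2,1->2] -> levels [6 5 4]
Step 3: flows [0->1,0->2,1->2] -> levels [4 5 6]
Step 4: flows [1->0,2->0,2->1] -> levels [6 5 4]
  -> period-2 cycle (repeats step 2); tank 1 never drops to <=3
Tank 1 never reaches <=3 within 15 steps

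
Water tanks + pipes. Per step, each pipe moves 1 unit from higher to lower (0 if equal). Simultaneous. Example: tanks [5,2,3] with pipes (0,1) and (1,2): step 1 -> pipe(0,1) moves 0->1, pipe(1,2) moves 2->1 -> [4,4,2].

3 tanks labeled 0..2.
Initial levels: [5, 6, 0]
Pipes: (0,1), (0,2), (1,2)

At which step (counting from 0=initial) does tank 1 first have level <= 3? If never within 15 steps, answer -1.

Step 1: flows [1->0,0->2,1->2] -> levels [5 4 2]
Step 2: flows [0->1,0->2,1->2] -> levels [3 4 4]
Step 3: flows [1->0,2->0,1=2] -> levels [5 3 3]
Tank 1 first reaches <=3 at step 3

Answer: 3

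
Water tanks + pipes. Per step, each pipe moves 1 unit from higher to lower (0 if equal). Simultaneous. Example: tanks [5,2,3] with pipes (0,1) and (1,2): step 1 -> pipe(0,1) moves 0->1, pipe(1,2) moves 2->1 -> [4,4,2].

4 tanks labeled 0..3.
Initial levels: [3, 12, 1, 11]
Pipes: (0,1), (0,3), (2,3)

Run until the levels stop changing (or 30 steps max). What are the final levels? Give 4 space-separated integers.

Step 1: flows [1->0,3->0,3->2] -> levels [5 11 2 9]
Step 2: flows [1->0,3->0,3->2] -> levels [7 10 3 7]
Step 3: flows [1->0,0=3,3->2] -> levels [8 9 4 6]
Step 4: flows [1->0,0->3,3->2] -> levels [8 8 5 6]
Step 5: flows [0=1,0->3,3->2] -> levels [7 8 6 6]
Step 6: flows [1->0,0->3,2=3] -> levels [7 7 6 7]
Step 7: flows [0=1,0=3,3->2] -> levels [7 7 7 6]
Step 8: flows [0=1,0->3,2->3] -> levels [6 7 6 8]
Step 9: flows [1->0,3->0,3->2] -> levels [8 6 7 6]
Step 10: flows [0->1,0->3,2->3] -> levels [6 7 6 8]
  -> period-2 cycle: step 10 state = step 8 state; never stabilizes
  -> state at step 30: (30-8) mod 2 = 0, same as step 8 -> [6 7 6 8]

Answer: 6 7 6 8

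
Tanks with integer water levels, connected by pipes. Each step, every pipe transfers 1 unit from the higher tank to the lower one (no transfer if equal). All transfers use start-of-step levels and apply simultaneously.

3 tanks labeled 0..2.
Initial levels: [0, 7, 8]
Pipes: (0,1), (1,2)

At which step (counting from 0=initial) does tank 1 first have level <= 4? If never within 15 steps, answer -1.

Step 1: flows [1->0,2->1] -> levels [1 7 7]
Step 2: flows [1->0,1=2] -> levels [2 6 7]
Step 3: flows [1->0,2->1] -> levels [3 6 6]
Step 4: flows [1->0,1=2] -> levels [4 5 6]
Step 5: flows [1->0,2->1] -> levels [5 5 5]
Step 6: flows [0=1,1=2] -> levels [5 5 5]
  -> stable; tank 1 stays at 5 > 4
Tank 1 never reaches <=4 within 15 steps

Answer: -1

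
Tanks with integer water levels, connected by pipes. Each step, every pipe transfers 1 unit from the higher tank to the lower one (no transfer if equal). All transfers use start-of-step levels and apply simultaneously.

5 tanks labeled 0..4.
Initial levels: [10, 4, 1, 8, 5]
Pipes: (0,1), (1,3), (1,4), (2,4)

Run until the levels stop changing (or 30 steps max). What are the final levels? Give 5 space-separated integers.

Answer: 7 4 4 7 6

Derivation:
Step 1: flows [0->1,3->1,4->1,4->2] -> levels [9 7 2 7 3]
Step 2: flows [0->1,1=3,1->4,4->2] -> levels [8 7 3 7 3]
Step 3: flows [0->1,1=3,1->4,2=4] -> levels [7 7 3 7 4]
Step 4: flows [0=1,1=3,1->4,4->2] -> levels [7 6 4 7 4]
Step 5: flows [0->1,3->1,1->4,2=4] -> levels [6 7 4 6 5]
Step 6: flows [1->0,1->3,1->4,4->2] -> levels [7 4 5 7 5]
Step 7: flows [0->1,3->1,4->1,2=4] -> levels [6 7 5 6 4]
Step 8: flows [1->0,1->3,1->4,2->4] -> levels [7 4 4 7 6]
Step 9: flows [0->1,3->1,4->1,4->2] -> levels [6 7 5 6 4]
  -> period-2 cycle: step 9 state = step 7 state; never stabilizes
  -> state at step 30: (30-7) mod 2 = 1, same as step 8 -> [7 4 4 7 6]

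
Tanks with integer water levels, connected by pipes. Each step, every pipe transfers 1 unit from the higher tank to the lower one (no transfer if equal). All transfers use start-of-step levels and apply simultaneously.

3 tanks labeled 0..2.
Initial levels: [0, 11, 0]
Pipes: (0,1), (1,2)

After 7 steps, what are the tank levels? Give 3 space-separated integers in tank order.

Step 1: flows [1->0,1->2] -> levels [1 9 1]
Step 2: flows [1->0,1->2] -> levels [2 7 2]
Step 3: flows [1->0,1->2] -> levels [3 5 3]
Step 4: flows [1->0,1->2] -> levels [4 3 4]
Step 5: flows [0->1,2->1] -> levels [3 5 3]
  -> period-2 cycle: step 5 state = step 3 state
  -> state at step 7: (7-3) mod 2 = 0, same as step 3 -> [3 5 3]

Answer: 3 5 3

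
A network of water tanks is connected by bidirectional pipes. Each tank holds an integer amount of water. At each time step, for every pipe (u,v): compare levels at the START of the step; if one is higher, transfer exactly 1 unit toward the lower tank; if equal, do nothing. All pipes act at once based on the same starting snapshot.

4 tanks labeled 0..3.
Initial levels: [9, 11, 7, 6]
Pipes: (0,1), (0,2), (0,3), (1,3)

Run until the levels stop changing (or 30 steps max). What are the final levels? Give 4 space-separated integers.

Answer: 10 7 8 8

Derivation:
Step 1: flows [1->0,0->2,0->3,1->3] -> levels [8 9 8 8]
Step 2: flows [1->0,0=2,0=3,1->3] -> levels [9 7 8 9]
Step 3: flows [0->1,0->2,0=3,3->1] -> levels [7 9 9 8]
Step 4: flows [1->0,2->0,3->0,1->3] -> levels [10 7 8 8]
Step 5: flows [0->1,0->2,0->3,3->1] -> levels [7 9 9 8]
  -> period-2 cycle: step 5 state = step 3 state; never stabilizes
  -> state at step 30: (30-3) mod 2 = 1, same as step 4 -> [10 7 8 8]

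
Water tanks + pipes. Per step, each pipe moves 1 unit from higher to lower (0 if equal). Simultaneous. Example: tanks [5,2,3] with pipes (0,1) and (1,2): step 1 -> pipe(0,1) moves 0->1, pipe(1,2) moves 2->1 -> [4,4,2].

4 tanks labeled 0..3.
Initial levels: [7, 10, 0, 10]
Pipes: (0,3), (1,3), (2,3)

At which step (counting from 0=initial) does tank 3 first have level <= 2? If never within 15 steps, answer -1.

Step 1: flows [3->0,1=3,3->2] -> levels [8 10 1 8]
Step 2: flows [0=3,1->3,3->2] -> levels [8 9 2 8]
Step 3: flows [0=3,1->3,3->2] -> levels [8 8 3 8]
Step 4: flows [0=3,1=3,3->2] -> levels [8 8 4 7]
Step 5: flows [0->3,1->3,3->2] -> levels [7 7 5 8]
Step 6: flows [3->0,3->1,3->2] -> levels [8 8 6 5]
Step 7: flows [0->3,1->3,2->3] -> levels [7 7 5 8]
  -> period-2 cycle (repeats step 5); tank 3 never drops to <=2
Tank 3 never reaches <=2 within 15 steps

Answer: -1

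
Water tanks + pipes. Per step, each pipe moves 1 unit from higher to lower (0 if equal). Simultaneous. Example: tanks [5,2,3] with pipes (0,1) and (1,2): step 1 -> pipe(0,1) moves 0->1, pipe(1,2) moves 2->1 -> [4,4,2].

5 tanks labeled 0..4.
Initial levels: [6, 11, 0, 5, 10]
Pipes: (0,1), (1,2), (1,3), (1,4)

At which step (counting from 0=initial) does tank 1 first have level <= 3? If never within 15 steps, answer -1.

Answer: -1

Derivation:
Step 1: flows [1->0,1->2,1->3,1->4] -> levels [7 7 1 6 11]
Step 2: flows [0=1,1->2,1->3,4->1] -> levels [7 6 2 7 10]
Step 3: flows [0->1,1->2,3->1,4->1] -> levels [6 8 3 6 9]
Step 4: flows [1->0,1->2,1->3,4->1] -> levels [7 6 4 7 8]
Step 5: flows [0->1,1->2,3->1,4->1] -> levels [6 8 5 6 7]
Step 6: flows [1->0,1->2,1->3,1->4] -> levels [7 4 6 7 8]
Step 7: flows [0->1,2->1,3->1,4->1] -> levels [6 8 5 6 7]
  -> period-2 cycle (repeats step 5); tank 1 never drops to <=3
Tank 1 never reaches <=3 within 15 steps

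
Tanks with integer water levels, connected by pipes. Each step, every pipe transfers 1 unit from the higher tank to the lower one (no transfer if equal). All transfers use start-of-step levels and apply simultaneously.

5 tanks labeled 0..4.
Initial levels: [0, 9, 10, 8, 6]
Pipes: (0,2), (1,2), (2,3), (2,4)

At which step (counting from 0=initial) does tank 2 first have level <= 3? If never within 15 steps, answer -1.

Step 1: flows [2->0,2->1,2->3,2->4] -> levels [1 10 6 9 7]
Step 2: flows [2->0,1->2,3->2,4->2] -> levels [2 9 8 8 6]
Step 3: flows [2->0,1->2,2=3,2->4] -> levels [3 8 7 8 7]
Step 4: flows [2->0,1->2,3->2,2=4] -> levels [4 7 8 7 7]
Step 5: flows [2->0,2->1,2->3,2->4] -> levels [5 8 4 8 8]
Step 6: flows [0->2,1->2,3->2,4->2] -> levels [4 7 8 7 7]
  -> period-2 cycle (repeats step 4); tank 2 never drops to <=3
Tank 2 never reaches <=3 within 15 steps

Answer: -1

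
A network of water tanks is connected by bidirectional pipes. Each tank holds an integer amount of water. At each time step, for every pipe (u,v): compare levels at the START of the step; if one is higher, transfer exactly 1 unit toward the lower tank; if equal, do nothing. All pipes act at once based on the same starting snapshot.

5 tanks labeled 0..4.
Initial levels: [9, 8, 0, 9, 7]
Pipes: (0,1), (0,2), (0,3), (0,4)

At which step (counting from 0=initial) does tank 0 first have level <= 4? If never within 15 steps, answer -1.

Step 1: flows [0->1,0->2,0=3,0->4] -> levels [6 9 1 9 8]
Step 2: flows [1->0,0->2,3->0,4->0] -> levels [8 8 2 8 7]
Step 3: flows [0=1,0->2,0=3,0->4] -> levels [6 8 3 8 8]
Step 4: flows [1->0,0->2,3->0,4->0] -> levels [8 7 4 7 7]
Step 5: flows [0->1,0->2,0->3,0->4] -> levels [4 8 5 8 8]
Tank 0 first reaches <=4 at step 5

Answer: 5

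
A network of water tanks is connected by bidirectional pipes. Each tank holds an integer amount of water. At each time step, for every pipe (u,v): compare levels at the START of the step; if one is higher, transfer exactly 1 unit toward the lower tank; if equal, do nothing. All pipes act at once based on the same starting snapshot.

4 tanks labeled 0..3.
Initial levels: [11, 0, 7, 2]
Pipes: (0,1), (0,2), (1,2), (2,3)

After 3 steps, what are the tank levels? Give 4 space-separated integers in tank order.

Answer: 5 6 4 5

Derivation:
Step 1: flows [0->1,0->2,2->1,2->3] -> levels [9 2 6 3]
Step 2: flows [0->1,0->2,2->1,2->3] -> levels [7 4 5 4]
Step 3: flows [0->1,0->2,2->1,2->3] -> levels [5 6 4 5]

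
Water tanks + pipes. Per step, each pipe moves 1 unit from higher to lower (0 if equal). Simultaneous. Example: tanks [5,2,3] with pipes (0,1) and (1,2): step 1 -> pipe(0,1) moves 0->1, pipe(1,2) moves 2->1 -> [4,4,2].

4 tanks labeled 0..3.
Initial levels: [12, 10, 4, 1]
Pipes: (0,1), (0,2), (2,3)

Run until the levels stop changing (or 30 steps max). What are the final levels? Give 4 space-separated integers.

Step 1: flows [0->1,0->2,2->3] -> levels [10 11 4 2]
Step 2: flows [1->0,0->2,2->3] -> levels [10 10 4 3]
Step 3: flows [0=1,0->2,2->3] -> levels [9 10 4 4]
Step 4: flows [1->0,0->2,2=3] -> levels [9 9 5 4]
Step 5: flows [0=1,0->2,2->3] -> levels [8 9 5 5]
Step 6: flows [1->0,0->2,2=3] -> levels [8 8 6 5]
Step 7: flows [0=1,0->2,2->3] -> levels [7 8 6 6]
Step 8: flows [1->0,0->2,2=3] -> levels [7 7 7 6]
Step 9: flows [0=1,0=2,2->3] -> levels [7 7 6 7]
Step 10: flows [0=1,0->2,3->2] -> levels [6 7 8 6]
Step 11: flows [1->0,2->0,2->3] -> levels [8 6 6 7]
Step 12: flows [0->1,0->2,3->2] -> levels [6 7 8 6]
  -> period-2 cycle: step 12 state = step 10 state; never stabilizes
  -> state at step 30: (30-10) mod 2 = 0, same as step 10 -> [6 7 8 6]

Answer: 6 7 8 6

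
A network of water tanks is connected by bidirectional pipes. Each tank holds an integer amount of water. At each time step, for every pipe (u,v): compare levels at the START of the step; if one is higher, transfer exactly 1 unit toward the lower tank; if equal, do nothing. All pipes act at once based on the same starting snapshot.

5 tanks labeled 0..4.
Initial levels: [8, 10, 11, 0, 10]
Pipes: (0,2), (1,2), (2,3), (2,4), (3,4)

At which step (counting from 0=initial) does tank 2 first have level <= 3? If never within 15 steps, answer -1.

Step 1: flows [2->0,2->1,2->3,2->4,4->3] -> levels [9 11 7 2 10]
Step 2: flows [0->2,1->2,2->3,4->2,4->3] -> levels [8 10 9 4 8]
Step 3: flows [2->0,1->2,2->3,2->4,4->3] -> levels [9 9 7 6 8]
Step 4: flows [0->2,1->2,2->3,4->2,4->3] -> levels [8 8 9 8 6]
Step 5: flows [2->0,2->1,2->3,2->4,3->4] -> levels [9 9 5 8 8]
Step 6: flows [0->2,1->2,3->2,4->2,3=4] -> levels [8 8 9 7 7]
Step 7: flows [2->0,2->1,2->3,2->4,3=4] -> levels [9 9 5 8 8]
  -> period-2 cycle (repeats step 5); tank 2 never drops to <=3
Tank 2 never reaches <=3 within 15 steps

Answer: -1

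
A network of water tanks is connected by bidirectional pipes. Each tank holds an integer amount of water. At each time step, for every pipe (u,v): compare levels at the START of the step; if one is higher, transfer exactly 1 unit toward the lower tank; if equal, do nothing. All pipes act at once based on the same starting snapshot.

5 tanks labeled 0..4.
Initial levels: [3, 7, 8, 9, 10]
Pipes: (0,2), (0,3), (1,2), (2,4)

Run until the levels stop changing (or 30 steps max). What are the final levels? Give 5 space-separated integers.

Step 1: flows [2->0,3->0,2->1,4->2] -> levels [5 8 7 8 9]
Step 2: flows [2->0,3->0,1->2,4->2] -> levels [7 7 8 7 8]
Step 3: flows [2->0,0=3,2->1,2=4] -> levels [8 8 6 7 8]
Step 4: flows [0->2,0->3,1->2,4->2] -> levels [6 7 9 8 7]
Step 5: flows [2->0,3->0,2->1,2->4] -> levels [8 8 6 7 8]
  -> period-2 cycle: step 5 state = step 3 state; never stabilizes
  -> state at step 30: (30-3) mod 2 = 1, same as step 4 -> [6 7 9 8 7]

Answer: 6 7 9 8 7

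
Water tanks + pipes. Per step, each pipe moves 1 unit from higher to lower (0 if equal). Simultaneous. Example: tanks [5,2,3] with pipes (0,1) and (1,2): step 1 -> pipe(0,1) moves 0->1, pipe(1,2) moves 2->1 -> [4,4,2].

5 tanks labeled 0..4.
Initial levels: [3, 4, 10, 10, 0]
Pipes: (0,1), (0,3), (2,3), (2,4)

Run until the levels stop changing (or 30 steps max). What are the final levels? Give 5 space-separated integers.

Step 1: flows [1->0,3->0,2=3,2->4] -> levels [5 3 9 9 1]
Step 2: flows [0->1,3->0,2=3,2->4] -> levels [5 4 8 8 2]
Step 3: flows [0->1,3->0,2=3,2->4] -> levels [5 5 7 7 3]
Step 4: flows [0=1,3->0,2=3,2->4] -> levels [6 5 6 6 4]
Step 5: flows [0->1,0=3,2=3,2->4] -> levels [5 6 5 6 5]
Step 6: flows [1->0,3->0,3->2,2=4] -> levels [7 5 6 4 5]
Step 7: flows [0->1,0->3,2->3,2->4] -> levels [5 6 4 6 6]
Step 8: flows [1->0,3->0,3->2,4->2] -> levels [7 5 6 4 5]
  -> period-2 cycle: step 8 state = step 6 state; never stabilizes
  -> state at step 30: (30-6) mod 2 = 0, same as step 6 -> [7 5 6 4 5]

Answer: 7 5 6 4 5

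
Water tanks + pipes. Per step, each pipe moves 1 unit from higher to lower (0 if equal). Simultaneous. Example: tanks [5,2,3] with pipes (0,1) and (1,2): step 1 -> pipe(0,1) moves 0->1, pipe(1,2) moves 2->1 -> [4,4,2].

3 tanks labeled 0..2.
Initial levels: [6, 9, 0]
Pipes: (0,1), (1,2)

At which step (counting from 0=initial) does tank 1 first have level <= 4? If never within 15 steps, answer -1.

Answer: -1

Derivation:
Step 1: flows [1->0,1->2] -> levels [7 7 1]
Step 2: flows [0=1,1->2] -> levels [7 6 2]
Step 3: flows [0->1,1->2] -> levels [6 6 3]
Step 4: flows [0=1,1->2] -> levels [6 5 4]
Step 5: flows [0->1,1->2] -> levels [5 5 5]
Step 6: flows [0=1,1=2] -> levels [5 5 5]
  -> stable; tank 1 stays at 5 > 4
Tank 1 never reaches <=4 within 15 steps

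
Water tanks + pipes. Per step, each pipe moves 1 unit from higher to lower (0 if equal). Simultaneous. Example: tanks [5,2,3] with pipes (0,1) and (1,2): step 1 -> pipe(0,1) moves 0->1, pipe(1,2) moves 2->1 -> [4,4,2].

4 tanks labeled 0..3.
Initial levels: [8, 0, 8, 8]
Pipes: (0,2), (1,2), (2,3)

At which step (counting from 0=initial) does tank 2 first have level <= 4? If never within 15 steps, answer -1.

Step 1: flows [0=2,2->1,2=3] -> levels [8 1 7 8]
Step 2: flows [0->2,2->1,3->2] -> levels [7 2 8 7]
Step 3: flows [2->0,2->1,2->3] -> levels [8 3 5 8]
Step 4: flows [0->2,2->1,3->2] -> levels [7 4 6 7]
Step 5: flows [0->2,2->1,3->2] -> levels [6 5 7 6]
Step 6: flows [2->0,2->1,2->3] -> levels [7 6 4 7]
Tank 2 first reaches <=4 at step 6

Answer: 6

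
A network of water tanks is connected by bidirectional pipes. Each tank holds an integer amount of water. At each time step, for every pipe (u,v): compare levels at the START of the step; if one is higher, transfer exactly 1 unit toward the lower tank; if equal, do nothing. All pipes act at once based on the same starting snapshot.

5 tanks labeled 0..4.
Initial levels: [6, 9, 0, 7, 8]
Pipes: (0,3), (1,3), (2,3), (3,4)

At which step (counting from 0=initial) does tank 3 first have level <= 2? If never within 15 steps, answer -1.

Step 1: flows [3->0,1->3,3->2,4->3] -> levels [7 8 1 7 7]
Step 2: flows [0=3,1->3,3->2,3=4] -> levels [7 7 2 7 7]
Step 3: flows [0=3,1=3,3->2,3=4] -> levels [7 7 3 6 7]
Step 4: flows [0->3,1->3,3->2,4->3] -> levels [6 6 4 8 6]
Step 5: flows [3->0,3->1,3->2,3->4] -> levels [7 7 5 4 7]
Step 6: flows [0->3,1->3,2->3,4->3] -> levels [6 6 4 8 6]
  -> period-2 cycle (repeats step 4); tank 3 never drops to <=2
Tank 3 never reaches <=2 within 15 steps

Answer: -1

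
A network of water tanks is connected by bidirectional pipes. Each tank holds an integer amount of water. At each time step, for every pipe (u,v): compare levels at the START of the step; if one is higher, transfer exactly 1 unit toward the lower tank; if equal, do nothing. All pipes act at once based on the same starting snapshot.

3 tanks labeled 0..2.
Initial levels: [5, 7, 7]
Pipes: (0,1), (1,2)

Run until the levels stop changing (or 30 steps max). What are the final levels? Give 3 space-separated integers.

Answer: 6 7 6

Derivation:
Step 1: flows [1->0,1=2] -> levels [6 6 7]
Step 2: flows [0=1,2->1] -> levels [6 7 6]
Step 3: flows [1->0,1->2] -> levels [7 5 7]
Step 4: flows [0->1,2->1] -> levels [6 7 6]
  -> period-2 cycle: step 4 state = step 2 state; never stabilizes
  -> state at step 30: (30-2) mod 2 = 0, same as step 2 -> [6 7 6]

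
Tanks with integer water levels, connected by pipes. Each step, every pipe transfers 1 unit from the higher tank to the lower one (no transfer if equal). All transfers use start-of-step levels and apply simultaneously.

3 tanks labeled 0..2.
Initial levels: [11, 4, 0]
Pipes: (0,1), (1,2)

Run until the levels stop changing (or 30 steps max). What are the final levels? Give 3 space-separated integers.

Step 1: flows [0->1,1->2] -> levels [10 4 1]
Step 2: flows [0->1,1->2] -> levels [9 4 2]
Step 3: flows [0->1,1->2] -> levels [8 4 3]
Step 4: flows [0->1,1->2] -> levels [7 4 4]
Step 5: flows [0->1,1=2] -> levels [6 5 4]
Step 6: flows [0->1,1->2] -> levels [5 5 5]
Step 7: flows [0=1,1=2] -> levels [5 5 5]
  -> stable (no change)

Answer: 5 5 5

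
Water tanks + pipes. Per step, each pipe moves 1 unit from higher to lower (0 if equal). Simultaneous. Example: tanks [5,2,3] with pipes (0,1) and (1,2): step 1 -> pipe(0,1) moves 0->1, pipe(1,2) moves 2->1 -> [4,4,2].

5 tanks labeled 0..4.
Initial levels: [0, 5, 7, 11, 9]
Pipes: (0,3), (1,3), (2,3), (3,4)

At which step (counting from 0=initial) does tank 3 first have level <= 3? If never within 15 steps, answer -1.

Step 1: flows [3->0,3->1,3->2,3->4] -> levels [1 6 8 7 10]
Step 2: flows [3->0,3->1,2->3,4->3] -> levels [2 7 7 7 9]
Step 3: flows [3->0,1=3,2=3,4->3] -> levels [3 7 7 7 8]
Step 4: flows [3->0,1=3,2=3,4->3] -> levels [4 7 7 7 7]
Step 5: flows [3->0,1=3,2=3,3=4] -> levels [5 7 7 6 7]
Step 6: flows [3->0,1->3,2->3,4->3] -> levels [6 6 6 8 6]
Step 7: flows [3->0,3->1,3->2,3->4] -> levels [7 7 7 4 7]
Step 8: flows [0->3,1->3,2->3,4->3] -> levels [6 6 6 8 6]
  -> period-2 cycle (repeats step 6); tank 3 never drops to <=3
Tank 3 never reaches <=3 within 15 steps

Answer: -1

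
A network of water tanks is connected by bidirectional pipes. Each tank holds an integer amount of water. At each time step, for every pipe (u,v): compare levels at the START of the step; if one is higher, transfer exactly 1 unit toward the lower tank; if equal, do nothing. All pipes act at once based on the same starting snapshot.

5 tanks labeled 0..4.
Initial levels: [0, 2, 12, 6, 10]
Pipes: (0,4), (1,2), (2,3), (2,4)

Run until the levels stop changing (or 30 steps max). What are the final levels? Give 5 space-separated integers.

Answer: 6 6 8 6 4

Derivation:
Step 1: flows [4->0,2->1,2->3,2->4] -> levels [1 3 9 7 10]
Step 2: flows [4->0,2->1,2->3,4->2] -> levels [2 4 8 8 8]
Step 3: flows [4->0,2->1,2=3,2=4] -> levels [3 5 7 8 7]
Step 4: flows [4->0,2->1,3->2,2=4] -> levels [4 6 7 7 6]
Step 5: flows [4->0,2->1,2=3,2->4] -> levels [5 7 5 7 6]
Step 6: flows [4->0,1->2,3->2,4->2] -> levels [6 6 8 6 4]
Step 7: flows [0->4,2->1,2->3,2->4] -> levels [5 7 5 7 6]
  -> period-2 cycle: step 7 state = step 5 state; never stabilizes
  -> state at step 30: (30-5) mod 2 = 1, same as step 6 -> [6 6 8 6 4]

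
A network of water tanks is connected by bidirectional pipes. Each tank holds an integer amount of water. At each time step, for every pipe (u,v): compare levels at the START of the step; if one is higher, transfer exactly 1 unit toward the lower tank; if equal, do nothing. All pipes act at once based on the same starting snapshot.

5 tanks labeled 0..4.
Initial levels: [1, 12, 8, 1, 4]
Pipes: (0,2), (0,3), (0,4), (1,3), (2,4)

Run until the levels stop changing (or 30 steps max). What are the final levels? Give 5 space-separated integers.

Step 1: flows [2->0,0=3,4->0,1->3,2->4] -> levels [3 11 6 2 4]
Step 2: flows [2->0,0->3,4->0,1->3,2->4] -> levels [4 10 4 4 4]
Step 3: flows [0=2,0=3,0=4,1->3,2=4] -> levels [4 9 4 5 4]
Step 4: flows [0=2,3->0,0=4,1->3,2=4] -> levels [5 8 4 5 4]
Step 5: flows [0->2,0=3,0->4,1->3,2=4] -> levels [3 7 5 6 5]
Step 6: flows [2->0,3->0,4->0,1->3,2=4] -> levels [6 6 4 6 4]
Step 7: flows [0->2,0=3,0->4,1=3,2=4] -> levels [4 6 5 6 5]
Step 8: flows [2->0,3->0,4->0,1=3,2=4] -> levels [7 6 4 5 4]
Step 9: flows [0->2,0->3,0->4,1->3,2=4] -> levels [4 5 5 7 5]
Step 10: flows [2->0,3->0,4->0,3->1,2=4] -> levels [7 6 4 5 4]
  -> period-2 cycle: step 10 state = step 8 state; never stabilizes
  -> state at step 30: (30-8) mod 2 = 0, same as step 8 -> [7 6 4 5 4]

Answer: 7 6 4 5 4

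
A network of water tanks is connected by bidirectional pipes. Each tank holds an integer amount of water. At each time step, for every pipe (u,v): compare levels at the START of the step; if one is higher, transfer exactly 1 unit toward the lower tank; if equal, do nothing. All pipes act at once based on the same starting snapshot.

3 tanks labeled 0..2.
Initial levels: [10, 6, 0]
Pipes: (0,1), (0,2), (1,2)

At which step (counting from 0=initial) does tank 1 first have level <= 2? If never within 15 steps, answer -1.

Step 1: flows [0->1,0->2,1->2] -> levels [8 6 2]
Step 2: flows [0->1,0->2,1->2] -> levels [6 6 4]
Step 3: flows [0=1,0->2,1->2] -> levels [5 5 6]
Step 4: flows [0=1,2->0,2->1] -> levels [6 6 4]
  -> period-2 cycle (repeats step 2); tank 1 never drops to <=2
Tank 1 never reaches <=2 within 15 steps

Answer: -1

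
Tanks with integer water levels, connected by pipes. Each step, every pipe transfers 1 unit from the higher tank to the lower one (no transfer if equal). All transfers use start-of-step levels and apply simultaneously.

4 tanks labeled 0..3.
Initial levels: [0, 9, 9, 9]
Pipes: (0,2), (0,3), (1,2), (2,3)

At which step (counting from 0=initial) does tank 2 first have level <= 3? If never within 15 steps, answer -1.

Answer: -1

Derivation:
Step 1: flows [2->0,3->0,1=2,2=3] -> levels [2 9 8 8]
Step 2: flows [2->0,3->0,1->2,2=3] -> levels [4 8 8 7]
Step 3: flows [2->0,3->0,1=2,2->3] -> levels [6 8 6 7]
Step 4: flows [0=2,3->0,1->2,3->2] -> levels [7 7 8 5]
Step 5: flows [2->0,0->3,2->1,2->3] -> levels [7 8 5 7]
Step 6: flows [0->2,0=3,1->2,3->2] -> levels [6 7 8 6]
Step 7: flows [2->0,0=3,2->1,2->3] -> levels [7 8 5 7]
  -> period-2 cycle (repeats step 5); tank 2 never drops to <=3
Tank 2 never reaches <=3 within 15 steps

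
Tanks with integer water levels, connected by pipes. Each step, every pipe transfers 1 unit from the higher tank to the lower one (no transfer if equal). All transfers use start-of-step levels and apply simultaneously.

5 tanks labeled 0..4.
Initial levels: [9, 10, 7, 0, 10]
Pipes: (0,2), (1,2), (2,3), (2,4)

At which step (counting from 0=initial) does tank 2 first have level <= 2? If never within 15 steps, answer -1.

Answer: -1

Derivation:
Step 1: flows [0->2,1->2,2->3,4->2] -> levels [8 9 9 1 9]
Step 2: flows [2->0,1=2,2->3,2=4] -> levels [9 9 7 2 9]
Step 3: flows [0->2,1->2,2->3,4->2] -> levels [8 8 9 3 8]
Step 4: flows [2->0,2->1,2->3,2->4] -> levels [9 9 5 4 9]
Step 5: flows [0->2,1->2,2->3,4->2] -> levels [8 8 7 5 8]
Step 6: flows [0->2,1->2,2->3,4->2] -> levels [7 7 9 6 7]
Step 7: flows [2->0,2->1,2->3,2->4] -> levels [8 8 5 7 8]
Step 8: flows [0->2,1->2,3->2,4->2] -> levels [7 7 9 6 7]
  -> period-2 cycle (repeats step 6); tank 2 never drops to <=2
Tank 2 never reaches <=2 within 15 steps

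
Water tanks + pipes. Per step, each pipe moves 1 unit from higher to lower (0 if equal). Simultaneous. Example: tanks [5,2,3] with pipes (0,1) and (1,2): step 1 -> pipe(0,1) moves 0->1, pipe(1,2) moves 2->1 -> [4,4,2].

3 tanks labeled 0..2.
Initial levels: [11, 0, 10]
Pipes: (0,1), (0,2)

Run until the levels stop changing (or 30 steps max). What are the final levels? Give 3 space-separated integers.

Step 1: flows [0->1,0->2] -> levels [9 1 11]
Step 2: flows [0->1,2->0] -> levels [9 2 10]
Step 3: flows [0->1,2->0] -> levels [9 3 9]
Step 4: flows [0->1,0=2] -> levels [8 4 9]
Step 5: flows [0->1,2->0] -> levels [8 5 8]
Step 6: flows [0->1,0=2] -> levels [7 6 8]
Step 7: flows [0->1,2->0] -> levels [7 7 7]
Step 8: flows [0=1,0=2] -> levels [7 7 7]
  -> stable (no change)

Answer: 7 7 7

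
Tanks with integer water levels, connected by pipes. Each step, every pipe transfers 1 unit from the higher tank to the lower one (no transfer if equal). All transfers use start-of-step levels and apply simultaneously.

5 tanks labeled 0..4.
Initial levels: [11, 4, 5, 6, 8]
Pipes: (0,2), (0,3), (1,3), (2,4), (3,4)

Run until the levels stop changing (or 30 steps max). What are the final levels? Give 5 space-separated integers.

Step 1: flows [0->2,0->3,3->1,4->2,4->3] -> levels [9 5 7 7 6]
Step 2: flows [0->2,0->3,3->1,2->4,3->4] -> levels [7 6 7 6 8]
Step 3: flows [0=2,0->3,1=3,4->2,4->3] -> levels [6 6 8 8 6]
Step 4: flows [2->0,3->0,3->1,2->4,3->4] -> levels [8 7 6 5 8]
Step 5: flows [0->2,0->3,1->3,4->2,4->3] -> levels [6 6 8 8 6]
  -> period-2 cycle: step 5 state = step 3 state; never stabilizes
  -> state at step 30: (30-3) mod 2 = 1, same as step 4 -> [8 7 6 5 8]

Answer: 8 7 6 5 8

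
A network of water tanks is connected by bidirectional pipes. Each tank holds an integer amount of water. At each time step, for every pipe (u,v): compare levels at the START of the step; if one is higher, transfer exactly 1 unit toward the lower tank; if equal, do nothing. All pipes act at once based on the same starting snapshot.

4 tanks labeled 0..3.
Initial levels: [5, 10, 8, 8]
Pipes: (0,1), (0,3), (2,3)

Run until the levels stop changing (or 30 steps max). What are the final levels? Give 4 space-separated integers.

Step 1: flows [1->0,3->0,2=3] -> levels [7 9 8 7]
Step 2: flows [1->0,0=3,2->3] -> levels [8 8 7 8]
Step 3: flows [0=1,0=3,3->2] -> levels [8 8 8 7]
Step 4: flows [0=1,0->3,2->3] -> levels [7 8 7 9]
Step 5: flows [1->0,3->0,3->2] -> levels [9 7 8 7]
Step 6: flows [0->1,0->3,2->3] -> levels [7 8 7 9]
  -> period-2 cycle: step 6 state = step 4 state; never stabilizes
  -> state at step 30: (30-4) mod 2 = 0, same as step 4 -> [7 8 7 9]

Answer: 7 8 7 9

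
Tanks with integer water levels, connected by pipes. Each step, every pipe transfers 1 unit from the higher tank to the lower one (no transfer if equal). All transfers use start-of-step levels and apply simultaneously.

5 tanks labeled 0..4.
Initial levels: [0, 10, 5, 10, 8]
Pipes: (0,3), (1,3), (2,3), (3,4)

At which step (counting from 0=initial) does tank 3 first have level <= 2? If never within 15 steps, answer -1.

Answer: -1

Derivation:
Step 1: flows [3->0,1=3,3->2,3->4] -> levels [1 10 6 7 9]
Step 2: flows [3->0,1->3,3->2,4->3] -> levels [2 9 7 7 8]
Step 3: flows [3->0,1->3,2=3,4->3] -> levels [3 8 7 8 7]
Step 4: flows [3->0,1=3,3->2,3->4] -> levels [4 8 8 5 8]
Step 5: flows [3->0,1->3,2->3,4->3] -> levels [5 7 7 7 7]
Step 6: flows [3->0,1=3,2=3,3=4] -> levels [6 7 7 6 7]
Step 7: flows [0=3,1->3,2->3,4->3] -> levels [6 6 6 9 6]
Step 8: flows [3->0,3->1,3->2,3->4] -> levels [7 7 7 5 7]
Step 9: flows [0->3,1->3,2->3,4->3] -> levels [6 6 6 9 6]
  -> period-2 cycle (repeats step 7); tank 3 never drops to <=2
Tank 3 never reaches <=2 within 15 steps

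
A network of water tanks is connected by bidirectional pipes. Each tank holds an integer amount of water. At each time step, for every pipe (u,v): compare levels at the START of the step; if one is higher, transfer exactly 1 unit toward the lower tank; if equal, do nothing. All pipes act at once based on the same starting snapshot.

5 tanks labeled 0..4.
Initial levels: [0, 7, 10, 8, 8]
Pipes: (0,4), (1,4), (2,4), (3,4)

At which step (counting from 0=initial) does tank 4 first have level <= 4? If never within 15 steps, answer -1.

Answer: -1

Derivation:
Step 1: flows [4->0,4->1,2->4,3=4] -> levels [1 8 9 8 7]
Step 2: flows [4->0,1->4,2->4,3->4] -> levels [2 7 8 7 9]
Step 3: flows [4->0,4->1,4->2,4->3] -> levels [3 8 9 8 5]
Step 4: flows [4->0,1->4,2->4,3->4] -> levels [4 7 8 7 7]
Step 5: flows [4->0,1=4,2->4,3=4] -> levels [5 7 7 7 7]
Step 6: flows [4->0,1=4,2=4,3=4] -> levels [6 7 7 7 6]
Step 7: flows [0=4,1->4,2->4,3->4] -> levels [6 6 6 6 9]
Step 8: flows [4->0,4->1,4->2,4->3] -> levels [7 7 7 7 5]
Step 9: flows [0->4,1->4,2->4,3->4] -> levels [6 6 6 6 9]
  -> period-2 cycle (repeats step 7); tank 4 never drops to <=4
Tank 4 never reaches <=4 within 15 steps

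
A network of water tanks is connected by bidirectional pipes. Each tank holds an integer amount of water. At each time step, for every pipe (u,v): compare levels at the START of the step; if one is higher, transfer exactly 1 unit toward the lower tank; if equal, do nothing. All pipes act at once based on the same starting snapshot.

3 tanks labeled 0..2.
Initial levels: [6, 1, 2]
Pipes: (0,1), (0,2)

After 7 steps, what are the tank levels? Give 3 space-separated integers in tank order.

Step 1: flows [0->1,0->2] -> levels [4 2 3]
Step 2: flows [0->1,0->2] -> levels [2 3 4]
Step 3: flows [1->0,2->0] -> levels [4 2 3]
  -> period-2 cycle: step 3 state = step 1 state
  -> state at step 7: (7-1) mod 2 = 0, same as step 1 -> [4 2 3]

Answer: 4 2 3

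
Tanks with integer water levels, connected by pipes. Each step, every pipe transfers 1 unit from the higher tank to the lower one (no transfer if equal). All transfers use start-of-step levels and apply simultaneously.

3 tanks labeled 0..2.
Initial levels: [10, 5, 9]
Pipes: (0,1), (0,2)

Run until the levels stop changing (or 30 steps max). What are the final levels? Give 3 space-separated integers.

Step 1: flows [0->1,0->2] -> levels [8 6 10]
Step 2: flows [0->1,2->0] -> levels [8 7 9]
Step 3: flows [0->1,2->0] -> levels [8 8 8]
Step 4: flows [0=1,0=2] -> levels [8 8 8]
  -> stable (no change)

Answer: 8 8 8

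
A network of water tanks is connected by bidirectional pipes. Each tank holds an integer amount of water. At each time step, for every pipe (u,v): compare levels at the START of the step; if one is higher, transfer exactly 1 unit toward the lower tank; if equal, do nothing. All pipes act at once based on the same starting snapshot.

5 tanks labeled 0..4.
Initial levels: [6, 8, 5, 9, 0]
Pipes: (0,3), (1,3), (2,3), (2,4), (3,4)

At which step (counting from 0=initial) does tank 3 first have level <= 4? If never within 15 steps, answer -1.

Answer: 5

Derivation:
Step 1: flows [3->0,3->1,3->2,2->4,3->4] -> levels [7 9 5 5 2]
Step 2: flows [0->3,1->3,2=3,2->4,3->4] -> levels [6 8 4 6 4]
Step 3: flows [0=3,1->3,3->2,2=4,3->4] -> levels [6 7 5 5 5]
Step 4: flows [0->3,1->3,2=3,2=4,3=4] -> levels [5 6 5 7 5]
Step 5: flows [3->0,3->1,3->2,2=4,3->4] -> levels [6 7 6 3 6]
Tank 3 first reaches <=4 at step 5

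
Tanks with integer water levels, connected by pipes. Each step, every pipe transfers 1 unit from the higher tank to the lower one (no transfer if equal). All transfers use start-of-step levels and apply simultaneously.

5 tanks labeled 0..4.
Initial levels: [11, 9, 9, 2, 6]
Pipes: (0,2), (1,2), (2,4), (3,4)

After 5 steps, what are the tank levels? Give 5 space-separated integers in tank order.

Step 1: flows [0->2,1=2,2->4,4->3] -> levels [10 9 9 3 6]
Step 2: flows [0->2,1=2,2->4,4->3] -> levels [9 9 9 4 6]
Step 3: flows [0=2,1=2,2->4,4->3] -> levels [9 9 8 5 6]
Step 4: flows [0->2,1->2,2->4,4->3] -> levels [8 8 9 6 6]
Step 5: flows [2->0,2->1,2->4,3=4] -> levels [9 9 6 6 7]

Answer: 9 9 6 6 7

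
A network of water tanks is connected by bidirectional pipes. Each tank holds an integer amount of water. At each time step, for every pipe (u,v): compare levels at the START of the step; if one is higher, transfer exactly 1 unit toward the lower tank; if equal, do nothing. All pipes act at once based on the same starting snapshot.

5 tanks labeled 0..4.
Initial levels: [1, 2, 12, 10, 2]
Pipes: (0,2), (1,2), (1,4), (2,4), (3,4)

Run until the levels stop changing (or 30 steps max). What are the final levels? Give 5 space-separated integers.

Answer: 4 5 7 7 4

Derivation:
Step 1: flows [2->0,2->1,1=4,2->4,3->4] -> levels [2 3 9 9 4]
Step 2: flows [2->0,2->1,4->1,2->4,3->4] -> levels [3 5 6 8 5]
Step 3: flows [2->0,2->1,1=4,2->4,3->4] -> levels [4 6 3 7 7]
Step 4: flows [0->2,1->2,4->1,4->2,3=4] -> levels [3 6 6 7 5]
Step 5: flows [2->0,1=2,1->4,2->4,3->4] -> levels [4 5 4 6 8]
Step 6: flows [0=2,1->2,4->1,4->2,4->3] -> levels [4 5 6 7 5]
Step 7: flows [2->0,2->1,1=4,2->4,3->4] -> levels [5 6 3 6 7]
Step 8: flows [0->2,1->2,4->1,4->2,4->3] -> levels [4 6 6 7 4]
Step 9: flows [2->0,1=2,1->4,2->4,3->4] -> levels [5 5 4 6 7]
Step 10: flows [0->2,1->2,4->1,4->2,4->3] -> levels [4 5 7 7 4]
Step 11: flows [2->0,2->1,1->4,2->4,3->4] -> levels [5 5 4 6 7]
  -> period-2 cycle: step 11 state = step 9 state; never stabilizes
  -> state at step 30: (30-9) mod 2 = 1, same as step 10 -> [4 5 7 7 4]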